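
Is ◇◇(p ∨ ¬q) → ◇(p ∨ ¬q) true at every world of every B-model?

No, not valid

Tableau for the negation ¬(◇◇(p ∨ ¬q) → ◇(p ∨ ¬q)):
1. ¬(◇◇(p ∨ ¬q) → ◇(p ∨ ¬q)), u
2. ◇◇(p ∨ ¬q), u
3. ¬◇(p ∨ ¬q), u
4. ¬(p ∨ ¬q), u
5. ¬p, u
6. q, u
7. ◇(p ∨ ¬q), v
8. ¬(p ∨ ¬q), v
9. ¬p, v
10. q, v
11. p ∨ ¬q, w
12. ¬q, w
Accessibility: uRu, uRv, vRu, vRv, vRw, wRv, wRw
The negation has an open branch (countermodel exists).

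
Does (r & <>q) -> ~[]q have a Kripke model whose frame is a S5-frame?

Satisfiable

1. (r & <>q) -> ~[]q, 0
2. ~[]q, 0
3. ~q, 1
Accessibility: 0R0, 0R1, 1R0, 1R1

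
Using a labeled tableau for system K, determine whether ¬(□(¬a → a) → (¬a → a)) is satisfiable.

Satisfiable

1. ¬(□(¬a → a) → (¬a → a)), 0
2. □(¬a → a), 0
3. ¬(¬a → a), 0
4. ¬a, 0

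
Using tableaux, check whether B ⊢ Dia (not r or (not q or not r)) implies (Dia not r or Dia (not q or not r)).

Tableau for the negation not (Dia (not r or (not q or not r)) implies (Dia not r or Dia (not q or not r))):
1. not (Dia (not r or (not q or not r)) implies (Dia not r or Dia (not q or not r))), w0
2. Dia (not r or (not q or not r)), w0
3. not (Dia not r or Dia (not q or not r)), w0
4. not Dia not r, w0
5. not Dia (not q or not r), w0
6. r, w0
7. not (not q or not r), w0
8. q, w0
9. not r or (not q or not r), w1
10. r, w1
11. not (not q or not r), w1
12. q, w1
13. not q or not r, w1
14. not r, w1
Accessibility: w0Rw0, w0Rw1, w1Rw0, w1Rw1
Branch closes: r and not r both at w1.
Every branch of the negation's tableau closes; the branch above is one of them.

Valid in B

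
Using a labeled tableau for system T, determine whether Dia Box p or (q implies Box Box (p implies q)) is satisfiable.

Satisfiable (open branch found)

1. Dia Box p or (q implies Box Box (p implies q)), u
2. q implies Box Box (p implies q), u
3. Box Box (p implies q), u
4. Box (p implies q), u
5. p implies q, u
6. q, u
Accessibility: uRu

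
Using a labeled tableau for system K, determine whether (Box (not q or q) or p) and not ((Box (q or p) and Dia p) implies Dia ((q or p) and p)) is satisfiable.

1. (Box (not q or q) or p) and not ((Box (q or p) and Dia p) implies Dia ((q or p) and p)), w0
2. Box (not q or q) or p, w0   [and-rule on 1]
3. not ((Box (q or p) and Dia p) implies Dia ((q or p) and p)), w0   [and-rule on 1]
4. Box (q or p) and Dia p, w0   [neg-implies-rule on 3]
5. not Dia ((q or p) and p), w0   [neg-implies-rule on 3]
6. Box (q or p), w0   [and-rule on 4]
7. Dia p, w0   [and-rule on 4]
8. Box (not q or q), w0   [or-rule on 2 (branches; this branch)]
9. p, w1   [Dia-rule on 7: fresh world w1, w0Rw1]
10. not ((q or p) and p), w1   [neg-Dia-rule on 5 via w0Rw1]
11. q or p, w1   [Box-rule on 6 via w0Rw1]
12. not q or q, w1   [Box-rule on 8 via w0Rw1]
13. not (q or p), w1   [neg-and-rule on 10 (branches; this branch)]
14. not q, w1   [neg-or-rule on 13]
15. not p, w1   [neg-or-rule on 13]
Accessibility: w0Rw1
Branch closes: p and not p both at w1.
All branches of the tableau close; one closing branch shown above.

No, unsatisfiable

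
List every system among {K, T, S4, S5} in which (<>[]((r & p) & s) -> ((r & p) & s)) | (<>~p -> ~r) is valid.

S4-tableau for the negation ~((<>[]((r & p) & s) -> ((r & p) & s)) | (<>~p -> ~r)):
1. ~((<>[]((r & p) & s) -> ((r & p) & s)) | (<>~p -> ~r)), w0
2. ~(<>[]((r & p) & s) -> ((r & p) & s)), w0   [~|-rule on 1]
3. ~(<>~p -> ~r), w0   [~|-rule on 1]
4. <>[]((r & p) & s), w0   [~->-rule on 2]
5. ~((r & p) & s), w0   [~->-rule on 2]
6. <>~p, w0   [~->-rule on 3]
7. r, w0   [~->-rule on 3]
8. ~s, w0   [~&-rule on 5 (branches; this branch)]
9. []((r & p) & s), w1   [<>-rule on 4: fresh world w1, w0Rw1]
10. (r & p) & s, w1   [[]-rule on 9 via w1Rw1]
11. r & p, w1   [&-rule on 10]
12. s, w1   [&-rule on 10]
13. r, w1   [&-rule on 11]
14. p, w1   [&-rule on 11]
15. ~p, w2   [<>-rule on 6: fresh world w2, w0Rw2]
Accessibility: w0Rw0, w0Rw1, w0Rw2, w1Rw1, w2Rw2
Complete open branch: countermodel on an S4-frame, so not valid in S4, nor in K, T (the same frame is also a K-frame and a T-frame).
S5-tableau for the negation ~((<>[]((r & p) & s) -> ((r & p) & s)) | (<>~p -> ~r)):
1. ~((<>[]((r & p) & s) -> ((r & p) & s)) | (<>~p -> ~r)), w0
2. ~(<>[]((r & p) & s) -> ((r & p) & s)), w0   [~|-rule on 1]
3. ~(<>~p -> ~r), w0   [~|-rule on 1]
4. <>[]((r & p) & s), w0   [~->-rule on 2]
5. ~((r & p) & s), w0   [~->-rule on 2]
6. <>~p, w0   [~->-rule on 3]
7. r, w0   [~->-rule on 3]
8. ~(r & p), w0   [~&-rule on 5 (branches; this branch)]
9. ~p, w0   [~&-rule on 8 (branches; this branch)]
10. []((r & p) & s), w1   [<>-rule on 4: fresh world w1, w0Rw1]
11. (r & p) & s, w0   [[]-rule on 10 via w1Rw0]
12. r & p, w0   [&-rule on 11]
13. s, w0   [&-rule on 11]
14. p, w0   [&-rule on 12]
Accessibility: w0Rw0, w0Rw1, w1Rw0, w1Rw1
Branch closes: p and ~p both at w0.
Every branch closes (one shown): valid in S5.

S5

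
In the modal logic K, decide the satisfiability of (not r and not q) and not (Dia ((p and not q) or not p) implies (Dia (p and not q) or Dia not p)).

No, unsatisfiable

1. (not r and not q) and not (Dia ((p and not q) or not p) implies (Dia (p and not q) or Dia not p)), 0
2. not r and not q, 0
3. not (Dia ((p and not q) or not p) implies (Dia (p and not q) or Dia not p)), 0
4. not r, 0
5. not q, 0
6. Dia ((p and not q) or not p), 0
7. not (Dia (p and not q) or Dia not p), 0
8. not Dia (p and not q), 0
9. not Dia not p, 0
10. (p and not q) or not p, 1
11. not (p and not q), 1
12. p, 1
13. p and not q, 1
14. not q, 1
15. q, 1
Accessibility: 0R1
Branch closes: q and not q both at 1.
All branches of the tableau close; one closing branch shown above.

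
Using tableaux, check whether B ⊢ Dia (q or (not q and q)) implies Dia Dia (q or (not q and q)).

Tableau for the negation not (Dia (q or (not q and q)) implies Dia Dia (q or (not q and q))):
1. not (Dia (q or (not q and q)) implies Dia Dia (q or (not q and q))), 0
2. Dia (q or (not q and q)), 0
3. not Dia Dia (q or (not q and q)), 0
4. not Dia (q or (not q and q)), 0
5. not (q or (not q and q)), 0
6. not q, 0
7. not (not q and q), 0
8. q or (not q and q), 1
9. not Dia (q or (not q and q)), 1
10. not (q or (not q and q)), 1
11. not q, 1
12. not (not q and q), 1
13. not q and q, 1
14. q, 1
Accessibility: 0R0, 0R1, 1R0, 1R1
Branch closes: q and not q both at 1.
Every branch of the negation's tableau closes; the branch above is one of them.

Valid in B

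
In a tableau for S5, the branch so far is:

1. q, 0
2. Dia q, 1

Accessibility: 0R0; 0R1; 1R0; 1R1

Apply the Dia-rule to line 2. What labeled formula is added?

a fresh world 2 with 1R2, and q at 2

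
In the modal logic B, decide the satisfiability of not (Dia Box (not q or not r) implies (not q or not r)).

1. not (Dia Box (not q or not r) implies (not q or not r)), w0
2. Dia Box (not q or not r), w0
3. not (not q or not r), w0
4. q, w0
5. r, w0
6. Box (not q or not r), w1
7. not q or not r, w0
8. not q or not r, w1
9. not r, w0
Accessibility: w0Rw0, w0Rw1, w1Rw0, w1Rw1
Branch closes: r and not r both at w0.
All branches of the tableau close; one closing branch shown above.

Unsatisfiable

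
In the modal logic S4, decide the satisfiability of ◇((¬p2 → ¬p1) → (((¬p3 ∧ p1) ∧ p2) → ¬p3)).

1. ◇((¬p2 → ¬p1) → (((¬p3 ∧ p1) ∧ p2) → ¬p3)), w0
2. (¬p2 → ¬p1) → (((¬p3 ∧ p1) ∧ p2) → ¬p3), w1
3. ((¬p3 ∧ p1) ∧ p2) → ¬p3, w1
4. ¬p3, w1
Accessibility: w0Rw0, w0Rw1, w1Rw1

Satisfiable (open branch found)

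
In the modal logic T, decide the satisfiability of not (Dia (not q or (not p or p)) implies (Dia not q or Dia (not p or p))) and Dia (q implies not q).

No, unsatisfiable

1. not (Dia (not q or (not p or p)) implies (Dia not q or Dia (not p or p))) and Dia (q implies not q), u
2. not (Dia (not q or (not p or p)) implies (Dia not q or Dia (not p or p))), u   [and-rule on 1]
3. Dia (q implies not q), u   [and-rule on 1]
4. Dia (not q or (not p or p)), u   [neg-implies-rule on 2]
5. not (Dia not q or Dia (not p or p)), u   [neg-implies-rule on 2]
6. not Dia not q, u   [neg-or-rule on 5]
7. not Dia (not p or p), u   [neg-or-rule on 5]
8. q, u   [neg-Dia-rule on 6 via uRu]
9. not (not p or p), u   [neg-Dia-rule on 7 via uRu]
10. p, u   [neg-or-rule on 9]
11. not p, u   [neg-or-rule on 9]
Accessibility: uRu
Branch closes: p and not p both at u.
(One branch shown.) All branches close.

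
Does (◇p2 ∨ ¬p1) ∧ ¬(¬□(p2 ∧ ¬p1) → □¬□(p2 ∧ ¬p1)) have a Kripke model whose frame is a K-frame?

1. (◇p2 ∨ ¬p1) ∧ ¬(¬□(p2 ∧ ¬p1) → □¬□(p2 ∧ ¬p1)), u
2. ◇p2 ∨ ¬p1, u   [∧-rule on 1]
3. ¬(¬□(p2 ∧ ¬p1) → □¬□(p2 ∧ ¬p1)), u   [∧-rule on 1]
4. ¬□(p2 ∧ ¬p1), u   [¬→-rule on 3]
5. ¬□¬□(p2 ∧ ¬p1), u   [¬→-rule on 3]
6. ¬p1, u   [∨-rule on 2 (branches; this branch)]
7. ¬(p2 ∧ ¬p1), v   [¬□-rule on 4: fresh world v, uRv]
8. p1, v   [¬∧-rule on 7 (branches; this branch)]
9. □(p2 ∧ ¬p1), w   [¬□-rule on 5: fresh world w, uRw]
Accessibility: uRv, uRw

Satisfiable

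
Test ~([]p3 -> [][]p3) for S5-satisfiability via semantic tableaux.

Unsatisfiable

1. ~([]p3 -> [][]p3), w0
2. []p3, w0
3. ~[][]p3, w0
4. p3, w0
5. ~[]p3, w1
6. p3, w1
7. ~p3, w2
8. p3, w2
Accessibility: w0Rw0, w0Rw1, w0Rw2, w1Rw0, w1Rw1, w1Rw2, w2Rw0, w2Rw1, w2Rw2
Branch closes: p3 and ~p3 both at w2.
Every branch closes; the branch above is one of them.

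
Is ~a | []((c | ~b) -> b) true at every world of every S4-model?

Tableau for the negation ~(~a | []((c | ~b) -> b)):
1. ~(~a | []((c | ~b) -> b)), u
2. a, u
3. ~[]((c | ~b) -> b), u
4. ~((c | ~b) -> b), v
5. c | ~b, v
6. ~b, v
Accessibility: uRu, uRv, vRv
The negation has an open branch (countermodel exists).

No, not valid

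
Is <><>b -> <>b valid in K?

Tableau for the negation ~(<><>b -> <>b):
1. ~(<><>b -> <>b), u
2. <><>b, u
3. ~<>b, u
4. <>b, v
5. ~b, v
6. b, w
Accessibility: uRv, vRw
The negation has an open branch (countermodel exists).

Invalid (countermodel exists)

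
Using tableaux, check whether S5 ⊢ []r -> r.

Tableau for the negation ~([]r -> r):
1. ~([]r -> r), u
2. []r, u
3. ~r, u
4. r, u
Accessibility: uRu
Branch closes: r and ~r both at u.
All branches of the negation close; one closing branch shown above.

Yes, valid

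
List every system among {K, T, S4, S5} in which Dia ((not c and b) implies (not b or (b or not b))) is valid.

T-tableau for the negation not Dia ((not c and b) implies (not b or (b or not b))):
1. not Dia ((not c and b) implies (not b or (b or not b))), u
2. not ((not c and b) implies (not b or (b or not b))), u   [neg-Dia-rule on 1 via uRu]
3. not c and b, u   [neg-implies-rule on 2]
4. not (not b or (b or not b)), u   [neg-implies-rule on 2]
5. not c, u   [and-rule on 3]
6. b, u   [and-rule on 3]
7. not (b or not b), u   [neg-or-rule on 4]
8. not b, u   [neg-or-rule on 7]
Accessibility: uRu
Branch closes: b and not b both at u.
Every branch closes (one shown): valid in T, hence also in S4, S5 (every theorem of T is a theorem of S4 and S5).
K-tableau for the negation not Dia ((not c and b) implies (not b or (b or not b))):
1. not Dia ((not c and b) implies (not b or (b or not b))), u
Complete open branch: countermodel on a K-frame, so not valid in K.

T, S4, S5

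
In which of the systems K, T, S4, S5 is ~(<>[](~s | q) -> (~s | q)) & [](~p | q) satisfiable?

S4-tableau for the formula:
1. ~(<>[](~s | q) -> (~s | q)) & [](~p | q), w0
2. ~(<>[](~s | q) -> (~s | q)), w0
3. [](~p | q), w0
4. <>[](~s | q), w0
5. ~(~s | q), w0
6. s, w0
7. ~q, w0
8. ~p | q, w0
9. ~p, w0
10. [](~s | q), w1
11. ~p | q, w1
12. ~s | q, w1
13. q, w1
Accessibility: w0Rw0, w0Rw1, w1Rw1
Complete open branch: satisfiable in S4, hence also in K, T (this S4-model is also a K-model and a T-model).
S5-tableau for the formula:
1. ~(<>[](~s | q) -> (~s | q)) & [](~p | q), w0
2. ~(<>[](~s | q) -> (~s | q)), w0
3. [](~p | q), w0
4. <>[](~s | q), w0
5. ~(~s | q), w0
6. s, w0
7. ~q, w0
8. ~p | q, w0
9. ~p, w0
10. [](~s | q), w1
11. ~p | q, w1
12. ~s | q, w0
13. ~s | q, w1
14. q, w1
15. q, w0
Accessibility: w0Rw0, w0Rw1, w1Rw0, w1Rw1
Branch closes: q and ~q both at w0.
Every branch closes (one shown): unsatisfiable in S5.

K, T, S4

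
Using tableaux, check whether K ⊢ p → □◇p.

No, not valid

Tableau for the negation ¬(p → □◇p):
1. ¬(p → □◇p), 0
2. p, 0
3. ¬□◇p, 0
4. ¬◇p, 1
Accessibility: 0R1
The negation has an open branch (countermodel exists).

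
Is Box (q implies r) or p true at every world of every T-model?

No, not valid

Tableau for the negation not (Box (q implies r) or p):
1. not (Box (q implies r) or p), u
2. not Box (q implies r), u   [neg-or-rule on 1]
3. not p, u   [neg-or-rule on 1]
4. not (q implies r), v   [neg-Box-rule on 2: fresh world v, uRv]
5. q, v   [neg-implies-rule on 4]
6. not r, v   [neg-implies-rule on 4]
Accessibility: uRu, uRv, vRv
The negation has an open branch (countermodel exists).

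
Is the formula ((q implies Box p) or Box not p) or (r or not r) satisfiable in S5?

1. ((q implies Box p) or Box not p) or (r or not r), w0
2. r or not r, w0
3. not r, w0
Accessibility: w0Rw0

Satisfiable (open branch found)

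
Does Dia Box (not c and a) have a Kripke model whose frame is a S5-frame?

1. Dia Box (not c and a), w0
2. Box (not c and a), w1
3. not c and a, w0
4. not c, w0
5. a, w0
6. not c and a, w1
7. not c, w1
8. a, w1
Accessibility: w0Rw0, w0Rw1, w1Rw0, w1Rw1

Satisfiable (open branch found)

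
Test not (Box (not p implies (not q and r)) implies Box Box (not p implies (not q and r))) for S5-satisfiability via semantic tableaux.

Unsatisfiable

1. not (Box (not p implies (not q and r)) implies Box Box (not p implies (not q and r))), 0
2. Box (not p implies (not q and r)), 0
3. not Box Box (not p implies (not q and r)), 0
4. not p implies (not q and r), 0
5. not q and r, 0
6. not q, 0
7. r, 0
8. not Box (not p implies (not q and r)), 1
9. not p implies (not q and r), 1
10. not q and r, 1
11. not q, 1
12. r, 1
13. not (not p implies (not q and r)), 2
14. not p, 2
15. not (not q and r), 2
16. not p implies (not q and r), 2
17. not r, 2
18. not q and r, 2
19. not q, 2
20. r, 2
Accessibility: 0R0, 0R1, 0R2, 1R0, 1R1, 1R2, 2R0, 2R1, 2R2
Branch closes: r and not r both at 2.
All branches of the tableau close; one closing branch shown above.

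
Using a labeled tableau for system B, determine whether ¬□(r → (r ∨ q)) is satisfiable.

1. ¬□(r → (r ∨ q)), 0
2. ¬(r → (r ∨ q)), 1
3. r, 1
4. ¬(r ∨ q), 1
5. ¬r, 1
6. ¬q, 1
Accessibility: 0R0, 0R1, 1R0, 1R1
Branch closes: r and ¬r both at 1.
(One branch shown.) All branches close.

Unsatisfiable (every branch closes)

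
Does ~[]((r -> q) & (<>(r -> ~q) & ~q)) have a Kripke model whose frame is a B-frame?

Satisfiable

1. ~[]((r -> q) & (<>(r -> ~q) & ~q)), 0
2. ~((r -> q) & (<>(r -> ~q) & ~q)), 1
3. ~(<>(r -> ~q) & ~q), 1
4. q, 1
Accessibility: 0R0, 0R1, 1R0, 1R1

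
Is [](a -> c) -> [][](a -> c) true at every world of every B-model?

Tableau for the negation ~([](a -> c) -> [][](a -> c)):
1. ~([](a -> c) -> [][](a -> c)), u
2. [](a -> c), u
3. ~[][](a -> c), u
4. a -> c, u
5. c, u
6. ~[](a -> c), v
7. a -> c, v
8. c, v
9. ~(a -> c), w
10. a, w
11. ~c, w
Accessibility: uRu, uRv, vRu, vRv, vRw, wRv, wRw
The negation has an open branch (countermodel exists).

Not valid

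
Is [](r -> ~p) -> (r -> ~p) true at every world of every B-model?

Valid in B

Tableau for the negation ~([](r -> ~p) -> (r -> ~p)):
1. ~([](r -> ~p) -> (r -> ~p)), w0
2. [](r -> ~p), w0
3. ~(r -> ~p), w0
4. r, w0
5. p, w0
6. r -> ~p, w0
7. ~p, w0
Accessibility: w0Rw0
Branch closes: p and ~p both at w0.
Every branch of the negation's tableau closes; the branch above is one of them.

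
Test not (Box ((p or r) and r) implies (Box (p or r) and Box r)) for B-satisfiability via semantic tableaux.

Unsatisfiable (every branch closes)

1. not (Box ((p or r) and r) implies (Box (p or r) and Box r)), w0
2. Box ((p or r) and r), w0
3. not (Box (p or r) and Box r), w0
4. (p or r) and r, w0
5. p or r, w0
6. r, w0
7. not Box (p or r), w0
8. not (p or r), w1
9. not p, w1
10. not r, w1
11. (p or r) and r, w1
12. p or r, w1
13. r, w1
Accessibility: w0Rw0, w0Rw1, w1Rw0, w1Rw1
Branch closes: r and not r both at w1.
All branches of the tableau close; one closing branch shown above.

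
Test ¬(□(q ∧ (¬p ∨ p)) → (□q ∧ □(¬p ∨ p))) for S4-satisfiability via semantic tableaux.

Unsatisfiable

1. ¬(□(q ∧ (¬p ∨ p)) → (□q ∧ □(¬p ∨ p))), w0
2. □(q ∧ (¬p ∨ p)), w0   [¬→-rule on 1]
3. ¬(□q ∧ □(¬p ∨ p)), w0   [¬→-rule on 1]
4. q ∧ (¬p ∨ p), w0   [□-rule on 2 via w0Rw0]
5. q, w0   [∧-rule on 4]
6. ¬p ∨ p, w0   [∧-rule on 4]
7. ¬□q, w0   [¬∧-rule on 3 (branches; this branch)]
8. p, w0   [∨-rule on 6 (branches; this branch)]
9. ¬q, w1   [¬□-rule on 7: fresh world w1, w0Rw1]
10. q ∧ (¬p ∨ p), w1   [□-rule on 2 via w0Rw1]
11. q, w1   [∧-rule on 10]
12. ¬p ∨ p, w1   [∧-rule on 10]
Accessibility: w0Rw0, w0Rw1, w1Rw1
Branch closes: q and ¬q both at w1.
Every branch closes; the branch above is one of them.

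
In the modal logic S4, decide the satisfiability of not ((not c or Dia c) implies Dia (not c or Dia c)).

Unsatisfiable (every branch closes)

1. not ((not c or Dia c) implies Dia (not c or Dia c)), u
2. not c or Dia c, u
3. not Dia (not c or Dia c), u
4. not (not c or Dia c), u
5. c, u
6. not Dia c, u
7. not c, u
Accessibility: uRu
Branch closes: c and not c both at u.
All branches of the tableau close; one closing branch shown above.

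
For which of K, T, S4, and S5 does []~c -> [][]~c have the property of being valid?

T-tableau for the negation ~([]~c -> [][]~c):
1. ~([]~c -> [][]~c), u
2. []~c, u
3. ~[][]~c, u
4. ~c, u
5. ~[]~c, v
6. ~c, v
7. c, w
Accessibility: uRu, uRv, vRv, vRw, wRw
Complete open branch: countermodel on a T-frame, so not valid in T, nor in K (the same frame is also a K-frame).
S4-tableau for the negation ~([]~c -> [][]~c):
1. ~([]~c -> [][]~c), u
2. []~c, u
3. ~[][]~c, u
4. ~c, u
5. ~[]~c, v
6. ~c, v
7. c, w
8. ~c, w
Accessibility: uRu, uRv, uRw, vRv, vRw, wRw
Branch closes: c and ~c both at w.
Every branch closes (one shown): valid in S4, hence also in S5 (every theorem of S4 is a theorem of S5).

S4, S5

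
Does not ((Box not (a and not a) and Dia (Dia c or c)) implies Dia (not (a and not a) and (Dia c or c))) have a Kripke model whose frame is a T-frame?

1. not ((Box not (a and not a) and Dia (Dia c or c)) implies Dia (not (a and not a) and (Dia c or c))), w0
2. Box not (a and not a) and Dia (Dia c or c), w0   [neg-implies-rule on 1]
3. not Dia (not (a and not a) and (Dia c or c)), w0   [neg-implies-rule on 1]
4. Box not (a and not a), w0   [and-rule on 2]
5. Dia (Dia c or c), w0   [and-rule on 2]
6. not (not (a and not a) and (Dia c or c)), w0   [neg-Dia-rule on 3 via w0Rw0]
7. not (a and not a), w0   [Box-rule on 4 via w0Rw0]
8. not (Dia c or c), w0   [neg-and-rule on 6 (branches; this branch)]
9. not Dia c, w0   [neg-or-rule on 8]
10. not c, w0   [neg-or-rule on 8]
11. a, w0   [neg-and-rule on 7 (branches; this branch)]
12. Dia c or c, w1   [Dia-rule on 5: fresh world w1, w0Rw1]
13. not (not (a and not a) and (Dia c or c)), w1   [neg-Dia-rule on 3 via w0Rw1]
14. not (a and not a), w1   [Box-rule on 4 via w0Rw1]
15. not c, w1   [neg-Dia-rule on 9 via w0Rw1]
16. Dia c, w1   [or-rule on 12 (branches; this branch)]
17. not (Dia c or c), w1   [neg-and-rule on 13 (branches; this branch)]
18. not Dia c, w1   [neg-or-rule on 17]
19. a, w1   [neg-and-rule on 14 (branches; this branch)]
20. c, w2   [Dia-rule on 16: fresh world w2, w1Rw2]
21. not c, w2   [neg-Dia-rule on 18 via w1Rw2]
Accessibility: w0Rw0, w0Rw1, w1Rw1, w1Rw2, w2Rw2
Branch closes: c and not c both at w2.
(One branch shown.) All branches close.

No, unsatisfiable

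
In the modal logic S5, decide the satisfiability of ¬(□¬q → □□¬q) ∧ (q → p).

No, unsatisfiable

1. ¬(□¬q → □□¬q) ∧ (q → p), w0
2. ¬(□¬q → □□¬q), w0   [∧-rule on 1]
3. q → p, w0   [∧-rule on 1]
4. □¬q, w0   [¬→-rule on 2]
5. ¬□□¬q, w0   [¬→-rule on 2]
6. ¬q, w0   [□-rule on 4 via w0Rw0]
7. p, w0   [→-rule on 3 (branches; this branch)]
8. ¬□¬q, w1   [¬□-rule on 5: fresh world w1, w0Rw1]
9. ¬q, w1   [□-rule on 4 via w0Rw1]
10. q, w2   [¬□-rule on 8: fresh world w2, w1Rw2]
11. ¬q, w2   [□-rule on 4 via w0Rw2]
Accessibility: w0Rw0, w0Rw1, w0Rw2, w1Rw0, w1Rw1, w1Rw2, w2Rw0, w2Rw1, w2Rw2
Branch closes: q and ¬q both at w2.
(One branch shown.) All branches close.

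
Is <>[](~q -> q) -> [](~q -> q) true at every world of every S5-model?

Valid in S5

Tableau for the negation ~(<>[](~q -> q) -> [](~q -> q)):
1. ~(<>[](~q -> q) -> [](~q -> q)), 0
2. <>[](~q -> q), 0   [~->-rule on 1]
3. ~[](~q -> q), 0   [~->-rule on 1]
4. [](~q -> q), 1   [<>-rule on 2: fresh world 1, 0R1]
5. ~q -> q, 0   [[]-rule on 4 via 1R0]
6. ~q -> q, 1   [[]-rule on 4 via 1R1]
7. q, 0   [->-rule on 5 (branches; this branch)]
8. q, 1   [->-rule on 6 (branches; this branch)]
9. ~(~q -> q), 2   [~[]-rule on 3: fresh world 2, 0R2]
10. ~q, 2   [~->-rule on 9]
11. ~q -> q, 2   [[]-rule on 4 via 1R2]
12. q, 2   [->-rule on 11 (branches; this branch)]
Accessibility: 0R0, 0R1, 0R2, 1R0, 1R1, 1R2, 2R0, 2R1, 2R2
Branch closes: q and ~q both at 2.
Every branch of the negation's tableau closes; the branch above is one of them.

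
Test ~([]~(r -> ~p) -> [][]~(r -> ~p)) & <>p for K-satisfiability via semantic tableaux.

1. ~([]~(r -> ~p) -> [][]~(r -> ~p)) & <>p, w0
2. ~([]~(r -> ~p) -> [][]~(r -> ~p)), w0   [&-rule on 1]
3. <>p, w0   [&-rule on 1]
4. []~(r -> ~p), w0   [~->-rule on 2]
5. ~[][]~(r -> ~p), w0   [~->-rule on 2]
6. p, w1   [<>-rule on 3: fresh world w1, w0Rw1]
7. ~(r -> ~p), w1   [[]-rule on 4 via w0Rw1]
8. r, w1   [~->-rule on 7]
9. ~[]~(r -> ~p), w2   [~[]-rule on 5: fresh world w2, w0Rw2]
10. ~(r -> ~p), w2   [[]-rule on 4 via w0Rw2]
11. r, w2   [~->-rule on 10]
12. p, w2   [~->-rule on 10]
13. r -> ~p, w3   [~[]-rule on 9: fresh world w3, w2Rw3]
14. ~p, w3   [->-rule on 13 (branches; this branch)]
Accessibility: w0Rw1, w0Rw2, w2Rw3

Satisfiable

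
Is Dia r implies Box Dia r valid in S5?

Valid in S5

Tableau for the negation not (Dia r implies Box Dia r):
1. not (Dia r implies Box Dia r), u
2. Dia r, u
3. not Box Dia r, u
4. r, v
5. not Dia r, w
6. not r, u
7. not r, v
Accessibility: uRu, uRv, uRw, vRu, vRv, vRw, wRu, wRv, wRw
Branch closes: r and not r both at v.
All branches of the negation close; one closing branch shown above.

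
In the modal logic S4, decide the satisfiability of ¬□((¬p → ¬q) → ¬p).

Satisfiable

1. ¬□((¬p → ¬q) → ¬p), 0
2. ¬((¬p → ¬q) → ¬p), 1   [¬□-rule on 1: fresh world 1, 0R1]
3. ¬p → ¬q, 1   [¬→-rule on 2]
4. p, 1   [¬→-rule on 2]
5. ¬q, 1   [→-rule on 3 (branches; this branch)]
Accessibility: 0R0, 0R1, 1R1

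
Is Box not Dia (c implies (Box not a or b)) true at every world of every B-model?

Tableau for the negation not Box not Dia (c implies (Box not a or b)):
1. not Box not Dia (c implies (Box not a or b)), w0
2. Dia (c implies (Box not a or b)), w1
3. c implies (Box not a or b), w2
4. Box not a or b, w2
5. b, w2
Accessibility: w0Rw0, w0Rw1, w1Rw0, w1Rw1, w1Rw2, w2Rw1, w2Rw2
The negation has an open branch (countermodel exists).

Not valid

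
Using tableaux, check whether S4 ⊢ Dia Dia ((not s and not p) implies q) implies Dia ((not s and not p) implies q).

Yes, valid

Tableau for the negation not (Dia Dia ((not s and not p) implies q) implies Dia ((not s and not p) implies q)):
1. not (Dia Dia ((not s and not p) implies q) implies Dia ((not s and not p) implies q)), w0
2. Dia Dia ((not s and not p) implies q), w0
3. not Dia ((not s and not p) implies q), w0
4. not ((not s and not p) implies q), w0
5. not s and not p, w0
6. not q, w0
7. not s, w0
8. not p, w0
9. Dia ((not s and not p) implies q), w1
10. not ((not s and not p) implies q), w1
11. not s and not p, w1
12. not q, w1
13. not s, w1
14. not p, w1
15. (not s and not p) implies q, w2
16. not ((not s and not p) implies q), w2
17. not s and not p, w2
18. not q, w2
19. not s, w2
20. not p, w2
21. not (not s and not p), w2
22. p, w2
Accessibility: w0Rw0, w0Rw1, w0Rw2, w1Rw1, w1Rw2, w2Rw2
Branch closes: p and not p both at w2.
Every branch of the negation's tableau closes; the branch above is one of them.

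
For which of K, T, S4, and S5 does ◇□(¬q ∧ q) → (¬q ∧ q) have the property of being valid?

K-tableau for the negation ¬(◇□(¬q ∧ q) → (¬q ∧ q)):
1. ¬(◇□(¬q ∧ q) → (¬q ∧ q)), 0
2. ◇□(¬q ∧ q), 0
3. ¬(¬q ∧ q), 0
4. ¬q, 0
5. □(¬q ∧ q), 1
Accessibility: 0R1
Complete open branch: countermodel on a K-frame, so not valid in K.
T-tableau for the negation ¬(◇□(¬q ∧ q) → (¬q ∧ q)):
1. ¬(◇□(¬q ∧ q) → (¬q ∧ q)), 0
2. ◇□(¬q ∧ q), 0
3. ¬(¬q ∧ q), 0
4. ¬q, 0
5. □(¬q ∧ q), 1
6. ¬q ∧ q, 1
7. ¬q, 1
8. q, 1
Accessibility: 0R0, 0R1, 1R1
Branch closes: q and ¬q both at 1.
Every branch closes (one shown): valid in T, hence also in S4, S5 (every theorem of T is a theorem of S4 and S5).

T, S4, S5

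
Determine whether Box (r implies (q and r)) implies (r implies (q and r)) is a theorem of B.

Tableau for the negation not (Box (r implies (q and r)) implies (r implies (q and r))):
1. not (Box (r implies (q and r)) implies (r implies (q and r))), u
2. Box (r implies (q and r)), u
3. not (r implies (q and r)), u
4. r, u
5. not (q and r), u
6. r implies (q and r), u
7. not q, u
8. q and r, u
9. q, u
Accessibility: uRu
Branch closes: q and not q both at u.
Every branch of the negation's tableau closes; the branch above is one of them.

Valid in B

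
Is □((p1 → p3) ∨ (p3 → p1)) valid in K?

Valid in K

Tableau for the negation ¬□((p1 → p3) ∨ (p3 → p1)):
1. ¬□((p1 → p3) ∨ (p3 → p1)), 0
2. ¬((p1 → p3) ∨ (p3 → p1)), 1
3. ¬(p1 → p3), 1
4. ¬(p3 → p1), 1
5. p1, 1
6. ¬p3, 1
7. p3, 1
8. ¬p1, 1
Accessibility: 0R1
Branch closes: p3 and ¬p3 both at 1.
Every branch of the negation's tableau closes; the branch above is one of them.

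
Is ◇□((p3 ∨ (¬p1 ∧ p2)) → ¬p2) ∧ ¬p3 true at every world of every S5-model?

Invalid (countermodel exists)

Tableau for the negation ¬(◇□((p3 ∨ (¬p1 ∧ p2)) → ¬p2) ∧ ¬p3):
1. ¬(◇□((p3 ∨ (¬p1 ∧ p2)) → ¬p2) ∧ ¬p3), 0
2. p3, 0
Accessibility: 0R0
The negation has an open branch (countermodel exists).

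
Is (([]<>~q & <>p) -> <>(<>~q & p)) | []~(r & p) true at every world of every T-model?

Tableau for the negation ~((([]<>~q & <>p) -> <>(<>~q & p)) | []~(r & p)):
1. ~((([]<>~q & <>p) -> <>(<>~q & p)) | []~(r & p)), 0
2. ~(([]<>~q & <>p) -> <>(<>~q & p)), 0
3. ~[]~(r & p), 0
4. []<>~q & <>p, 0
5. ~<>(<>~q & p), 0
6. []<>~q, 0
7. <>p, 0
8. ~(<>~q & p), 0
9. <>~q, 0
10. ~p, 0
11. r & p, 1
12. r, 1
13. p, 1
14. ~(<>~q & p), 1
15. <>~q, 1
16. ~<>~q, 1
17. q, 1
18. p, 2
19. ~(<>~q & p), 2
20. <>~q, 2
21. ~<>~q, 2
22. q, 2
23. ~q, 3
24. ~(<>~q & p), 3
25. <>~q, 3
26. ~p, 3
27. ~q, 4
28. q, 4
Accessibility: 0R0, 0R1, 0R2, 0R3, 1R1, 1R4, 2R2, 3R3, 4R4
Branch closes: q and ~q both at 4.
All branches of the negation close; one closing branch shown above.

Valid in T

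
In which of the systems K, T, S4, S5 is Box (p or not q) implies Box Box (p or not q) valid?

S4, S5

S4-tableau for the negation not (Box (p or not q) implies Box Box (p or not q)):
1. not (Box (p or not q) implies Box Box (p or not q)), 0
2. Box (p or not q), 0
3. not Box Box (p or not q), 0
4. p or not q, 0
5. not q, 0
6. not Box (p or not q), 1
7. p or not q, 1
8. not q, 1
9. not (p or not q), 2
10. not p, 2
11. q, 2
12. p or not q, 2
13. not q, 2
Accessibility: 0R0, 0R1, 0R2, 1R1, 1R2, 2R2
Branch closes: q and not q both at 2.
Every branch closes (one shown): valid in S4, hence also in S5 (every theorem of S4 is a theorem of S5).
T-tableau for the negation not (Box (p or not q) implies Box Box (p or not q)):
1. not (Box (p or not q) implies Box Box (p or not q)), 0
2. Box (p or not q), 0
3. not Box Box (p or not q), 0
4. p or not q, 0
5. not q, 0
6. not Box (p or not q), 1
7. p or not q, 1
8. not q, 1
9. not (p or not q), 2
10. not p, 2
11. q, 2
Accessibility: 0R0, 0R1, 1R1, 1R2, 2R2
Complete open branch: countermodel on a T-frame, so not valid in T, nor in K (the same frame is also a K-frame).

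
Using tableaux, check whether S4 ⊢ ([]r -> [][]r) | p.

Valid in S4

Tableau for the negation ~(([]r -> [][]r) | p):
1. ~(([]r -> [][]r) | p), 0
2. ~([]r -> [][]r), 0
3. ~p, 0
4. []r, 0
5. ~[][]r, 0
6. r, 0
7. ~[]r, 1
8. r, 1
9. ~r, 2
10. r, 2
Accessibility: 0R0, 0R1, 0R2, 1R1, 1R2, 2R2
Branch closes: r and ~r both at 2.
Every branch of the negation's tableau closes; the branch above is one of them.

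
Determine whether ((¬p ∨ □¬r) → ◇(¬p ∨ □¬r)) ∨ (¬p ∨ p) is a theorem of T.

Tableau for the negation ¬(((¬p ∨ □¬r) → ◇(¬p ∨ □¬r)) ∨ (¬p ∨ p)):
1. ¬(((¬p ∨ □¬r) → ◇(¬p ∨ □¬r)) ∨ (¬p ∨ p)), u
2. ¬((¬p ∨ □¬r) → ◇(¬p ∨ □¬r)), u   [¬∨-rule on 1]
3. ¬(¬p ∨ p), u   [¬∨-rule on 1]
4. ¬p ∨ □¬r, u   [¬→-rule on 2]
5. ¬◇(¬p ∨ □¬r), u   [¬→-rule on 2]
6. p, u   [¬∨-rule on 3]
7. ¬p, u   [¬∨-rule on 3]
Accessibility: uRu
Branch closes: p and ¬p both at u.
Every branch of the negation's tableau closes; the branch above is one of them.

Yes, valid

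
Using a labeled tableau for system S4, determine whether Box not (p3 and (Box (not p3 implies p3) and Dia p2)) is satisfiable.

1. Box not (p3 and (Box (not p3 implies p3) and Dia p2)), 0
2. not (p3 and (Box (not p3 implies p3) and Dia p2)), 0
3. not (Box (not p3 implies p3) and Dia p2), 0
4. not Dia p2, 0
5. not p2, 0
Accessibility: 0R0

Yes, satisfiable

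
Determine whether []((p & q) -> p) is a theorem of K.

Valid in K

Tableau for the negation ~[]((p & q) -> p):
1. ~[]((p & q) -> p), 0
2. ~((p & q) -> p), 1
3. p & q, 1
4. ~p, 1
5. p, 1
6. q, 1
Accessibility: 0R1
Branch closes: p and ~p both at 1.
Every branch of the negation's tableau closes; the branch above is one of them.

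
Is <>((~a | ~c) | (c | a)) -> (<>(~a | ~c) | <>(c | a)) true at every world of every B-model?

Tableau for the negation ~(<>((~a | ~c) | (c | a)) -> (<>(~a | ~c) | <>(c | a))):
1. ~(<>((~a | ~c) | (c | a)) -> (<>(~a | ~c) | <>(c | a))), 0
2. <>((~a | ~c) | (c | a)), 0
3. ~(<>(~a | ~c) | <>(c | a)), 0
4. ~<>(~a | ~c), 0
5. ~<>(c | a), 0
6. ~(~a | ~c), 0
7. a, 0
8. c, 0
9. ~(c | a), 0
10. ~c, 0
11. ~a, 0
Accessibility: 0R0
Branch closes: c and ~c both at 0.
All branches of the negation close; one closing branch shown above.

Valid in B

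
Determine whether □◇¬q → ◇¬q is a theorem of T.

Tableau for the negation ¬(□◇¬q → ◇¬q):
1. ¬(□◇¬q → ◇¬q), 0
2. □◇¬q, 0
3. ¬◇¬q, 0
4. ◇¬q, 0
5. q, 0
6. ¬q, 1
7. ◇¬q, 1
8. q, 1
Accessibility: 0R0, 0R1, 1R1
Branch closes: q and ¬q both at 1.
Every branch of the negation's tableau closes; the branch above is one of them.

Yes, valid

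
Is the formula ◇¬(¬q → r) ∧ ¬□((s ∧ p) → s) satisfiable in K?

1. ◇¬(¬q → r) ∧ ¬□((s ∧ p) → s), u
2. ◇¬(¬q → r), u   [∧-rule on 1]
3. ¬□((s ∧ p) → s), u   [∧-rule on 1]
4. ¬(¬q → r), v   [◇-rule on 2: fresh world v, uRv]
5. ¬q, v   [¬→-rule on 4]
6. ¬r, v   [¬→-rule on 4]
7. ¬((s ∧ p) → s), w   [¬□-rule on 3: fresh world w, uRw]
8. s ∧ p, w   [¬→-rule on 7]
9. ¬s, w   [¬→-rule on 7]
10. s, w   [∧-rule on 8]
11. p, w   [∧-rule on 8]
Accessibility: uRv, uRw
Branch closes: s and ¬s both at w.
(One branch shown.) All branches close.

No, unsatisfiable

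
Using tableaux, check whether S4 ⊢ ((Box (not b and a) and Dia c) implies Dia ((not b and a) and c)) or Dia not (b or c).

Tableau for the negation not (((Box (not b and a) and Dia c) implies Dia ((not b and a) and c)) or Dia not (b or c)):
1. not (((Box (not b and a) and Dia c) implies Dia ((not b and a) and c)) or Dia not (b or c)), w0
2. not ((Box (not b and a) and Dia c) implies Dia ((not b and a) and c)), w0   [neg-or-rule on 1]
3. not Dia not (b or c), w0   [neg-or-rule on 1]
4. Box (not b and a) and Dia c, w0   [neg-implies-rule on 2]
5. not Dia ((not b and a) and c), w0   [neg-implies-rule on 2]
6. Box (not b and a), w0   [and-rule on 4]
7. Dia c, w0   [and-rule on 4]
8. b or c, w0   [neg-Dia-rule on 3 via w0Rw0]
9. not ((not b and a) and c), w0   [neg-Dia-rule on 5 via w0Rw0]
10. not b and a, w0   [Box-rule on 6 via w0Rw0]
11. not b, w0   [and-rule on 10]
12. a, w0   [and-rule on 10]
13. c, w0   [or-rule on 8 (branches; this branch)]
14. not (not b and a), w0   [neg-and-rule on 9 (branches; this branch)]
15. not a, w0   [neg-and-rule on 14 (branches; this branch)]
Accessibility: w0Rw0
Branch closes: a and not a both at w0.
Every branch of the negation's tableau closes; the branch above is one of them.

Valid in S4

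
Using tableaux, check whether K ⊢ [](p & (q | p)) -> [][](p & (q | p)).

Tableau for the negation ~([](p & (q | p)) -> [][](p & (q | p))):
1. ~([](p & (q | p)) -> [][](p & (q | p))), u
2. [](p & (q | p)), u
3. ~[][](p & (q | p)), u
4. ~[](p & (q | p)), v
5. p & (q | p), v
6. p, v
7. q | p, v
8. ~(p & (q | p)), w
9. ~(q | p), w
10. ~q, w
11. ~p, w
Accessibility: uRv, vRw
The negation has an open branch (countermodel exists).

Not valid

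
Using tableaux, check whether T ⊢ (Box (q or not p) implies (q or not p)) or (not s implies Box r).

Tableau for the negation not ((Box (q or not p) implies (q or not p)) or (not s implies Box r)):
1. not ((Box (q or not p) implies (q or not p)) or (not s implies Box r)), u
2. not (Box (q or not p) implies (q or not p)), u   [neg-or-rule on 1]
3. not (not s implies Box r), u   [neg-or-rule on 1]
4. Box (q or not p), u   [neg-implies-rule on 2]
5. not (q or not p), u   [neg-implies-rule on 2]
6. not s, u   [neg-implies-rule on 3]
7. not Box r, u   [neg-implies-rule on 3]
8. not q, u   [neg-or-rule on 5]
9. p, u   [neg-or-rule on 5]
10. q or not p, u   [Box-rule on 4 via uRu]
11. not p, u   [or-rule on 10 (branches; this branch)]
Accessibility: uRu
Branch closes: p and not p both at u.
Every branch of the negation's tableau closes; the branch above is one of them.

Valid in T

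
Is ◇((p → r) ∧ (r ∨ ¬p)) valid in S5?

Tableau for the negation ¬◇((p → r) ∧ (r ∨ ¬p)):
1. ¬◇((p → r) ∧ (r ∨ ¬p)), w0
2. ¬((p → r) ∧ (r ∨ ¬p)), w0
3. ¬(r ∨ ¬p), w0
4. ¬r, w0
5. p, w0
Accessibility: w0Rw0
The negation has an open branch (countermodel exists).

No, not valid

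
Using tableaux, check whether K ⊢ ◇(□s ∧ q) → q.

Tableau for the negation ¬(◇(□s ∧ q) → q):
1. ¬(◇(□s ∧ q) → q), 0
2. ◇(□s ∧ q), 0
3. ¬q, 0
4. □s ∧ q, 1
5. □s, 1
6. q, 1
Accessibility: 0R1
The negation has an open branch (countermodel exists).

Not valid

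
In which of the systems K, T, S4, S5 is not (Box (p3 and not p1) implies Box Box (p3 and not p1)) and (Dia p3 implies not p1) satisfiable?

S4-tableau for the formula:
1. not (Box (p3 and not p1) implies Box Box (p3 and not p1)) and (Dia p3 implies not p1), w0
2. not (Box (p3 and not p1) implies Box Box (p3 and not p1)), w0
3. Dia p3 implies not p1, w0
4. Box (p3 and not p1), w0
5. not Box Box (p3 and not p1), w0
6. p3 and not p1, w0
7. p3, w0
8. not p1, w0
9. not Box (p3 and not p1), w1
10. p3 and not p1, w1
11. p3, w1
12. not p1, w1
13. not (p3 and not p1), w2
14. p3 and not p1, w2
15. p3, w2
16. not p1, w2
17. p1, w2
Accessibility: w0Rw0, w0Rw1, w0Rw2, w1Rw1, w1Rw2, w2Rw2
Branch closes: p1 and not p1 both at w2.
Every branch closes (one shown): unsatisfiable in S4, hence also in S5 (every S5-frame is an S4-frame).
T-tableau for the formula:
1. not (Box (p3 and not p1) implies Box Box (p3 and not p1)) and (Dia p3 implies not p1), w0
2. not (Box (p3 and not p1) implies Box Box (p3 and not p1)), w0
3. Dia p3 implies not p1, w0
4. Box (p3 and not p1), w0
5. not Box Box (p3 and not p1), w0
6. p3 and not p1, w0
7. p3, w0
8. not p1, w0
9. not Box (p3 and not p1), w1
10. p3 and not p1, w1
11. p3, w1
12. not p1, w1
13. not (p3 and not p1), w2
14. p1, w2
Accessibility: w0Rw0, w0Rw1, w1Rw1, w1Rw2, w2Rw2
Complete open branch: satisfiable in T, hence also in K (this T-model is also a K-model).

K, T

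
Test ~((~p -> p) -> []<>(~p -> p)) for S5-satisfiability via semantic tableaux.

1. ~((~p -> p) -> []<>(~p -> p)), 0
2. ~p -> p, 0
3. ~[]<>(~p -> p), 0
4. p, 0
5. ~<>(~p -> p), 1
6. ~(~p -> p), 0
7. ~p, 0
Accessibility: 0R0, 0R1, 1R0, 1R1
Branch closes: p and ~p both at 0.
(One branch shown.) All branches close.

No, unsatisfiable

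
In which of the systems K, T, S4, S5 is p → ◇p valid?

K-tableau for the negation ¬(p → ◇p):
1. ¬(p → ◇p), w0
2. p, w0
3. ¬◇p, w0
Complete open branch: countermodel on a K-frame, so not valid in K.
T-tableau for the negation ¬(p → ◇p):
1. ¬(p → ◇p), w0
2. p, w0
3. ¬◇p, w0
4. ¬p, w0
Accessibility: w0Rw0
Branch closes: p and ¬p both at w0.
Every branch closes (one shown): valid in T, hence also in S4, S5 (every theorem of T is a theorem of S4 and S5).

T, S4, S5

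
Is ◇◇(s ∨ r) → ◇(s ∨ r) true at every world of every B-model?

Invalid (countermodel exists)

Tableau for the negation ¬(◇◇(s ∨ r) → ◇(s ∨ r)):
1. ¬(◇◇(s ∨ r) → ◇(s ∨ r)), 0
2. ◇◇(s ∨ r), 0   [¬→-rule on 1]
3. ¬◇(s ∨ r), 0   [¬→-rule on 1]
4. ¬(s ∨ r), 0   [¬◇-rule on 3 via 0R0]
5. ¬s, 0   [¬∨-rule on 4]
6. ¬r, 0   [¬∨-rule on 4]
7. ◇(s ∨ r), 1   [◇-rule on 2: fresh world 1, 0R1]
8. ¬(s ∨ r), 1   [¬◇-rule on 3 via 0R1]
9. ¬s, 1   [¬∨-rule on 8]
10. ¬r, 1   [¬∨-rule on 8]
11. s ∨ r, 2   [◇-rule on 7: fresh world 2, 1R2]
12. r, 2   [∨-rule on 11 (branches; this branch)]
Accessibility: 0R0, 0R1, 1R0, 1R1, 1R2, 2R1, 2R2
The negation has an open branch (countermodel exists).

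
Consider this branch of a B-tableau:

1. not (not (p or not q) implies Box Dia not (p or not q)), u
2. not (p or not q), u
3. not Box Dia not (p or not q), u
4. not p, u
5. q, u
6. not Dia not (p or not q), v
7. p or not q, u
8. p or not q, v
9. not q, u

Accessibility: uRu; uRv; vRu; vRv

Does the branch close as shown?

Both q and not q appear at u.

Closed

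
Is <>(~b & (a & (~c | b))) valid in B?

No, not valid

Tableau for the negation ~<>(~b & (a & (~c | b))):
1. ~<>(~b & (a & (~c | b))), 0
2. ~(~b & (a & (~c | b))), 0
3. ~(a & (~c | b)), 0
4. ~(~c | b), 0
5. c, 0
6. ~b, 0
Accessibility: 0R0
The negation has an open branch (countermodel exists).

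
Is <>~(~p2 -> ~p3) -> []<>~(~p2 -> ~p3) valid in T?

Tableau for the negation ~(<>~(~p2 -> ~p3) -> []<>~(~p2 -> ~p3)):
1. ~(<>~(~p2 -> ~p3) -> []<>~(~p2 -> ~p3)), 0
2. <>~(~p2 -> ~p3), 0
3. ~[]<>~(~p2 -> ~p3), 0
4. ~(~p2 -> ~p3), 1
5. ~p2, 1
6. p3, 1
7. ~<>~(~p2 -> ~p3), 2
8. ~p2 -> ~p3, 2
9. ~p3, 2
Accessibility: 0R0, 0R1, 0R2, 1R1, 2R2
The negation has an open branch (countermodel exists).

Invalid (countermodel exists)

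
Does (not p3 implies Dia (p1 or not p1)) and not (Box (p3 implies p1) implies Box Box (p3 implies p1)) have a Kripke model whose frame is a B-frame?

Yes, satisfiable

1. (not p3 implies Dia (p1 or not p1)) and not (Box (p3 implies p1) implies Box Box (p3 implies p1)), u
2. not p3 implies Dia (p1 or not p1), u
3. not (Box (p3 implies p1) implies Box Box (p3 implies p1)), u
4. Box (p3 implies p1), u
5. not Box Box (p3 implies p1), u
6. p3 implies p1, u
7. Dia (p1 or not p1), u
8. p1, u
9. not Box (p3 implies p1), v
10. p3 implies p1, v
11. p1, v
12. p1 or not p1, w
13. p3 implies p1, w
14. not p1, w
15. not p3, w
16. not (p3 implies p1), x
17. p3, x
18. not p1, x
Accessibility: uRu, uRv, uRw, vRu, vRv, vRx, wRu, wRw, xRv, xRx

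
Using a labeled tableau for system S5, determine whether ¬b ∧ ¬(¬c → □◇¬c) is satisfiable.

No, unsatisfiable

1. ¬b ∧ ¬(¬c → □◇¬c), 0
2. ¬b, 0   [∧-rule on 1]
3. ¬(¬c → □◇¬c), 0   [∧-rule on 1]
4. ¬c, 0   [¬→-rule on 3]
5. ¬□◇¬c, 0   [¬→-rule on 3]
6. ¬◇¬c, 1   [¬□-rule on 5: fresh world 1, 0R1]
7. c, 0   [¬◇-rule on 6 via 1R0]
Accessibility: 0R0, 0R1, 1R0, 1R1
Branch closes: c and ¬c both at 0.
(One branch shown.) All branches close.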